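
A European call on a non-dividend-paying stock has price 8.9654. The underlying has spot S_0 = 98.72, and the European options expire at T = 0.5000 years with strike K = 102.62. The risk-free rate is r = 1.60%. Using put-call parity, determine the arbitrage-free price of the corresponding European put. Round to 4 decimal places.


Put-call parity: C - P = S_0 * exp(-qT) - K * exp(-rT).
S_0 * exp(-qT) = 98.7200 * 1.00000000 = 98.72000000
K * exp(-rT) = 102.6200 * 0.99203191 = 101.80231510
P = C - S*exp(-qT) + K*exp(-rT)
P = 8.9654 - 98.72000000 + 101.80231510 = 12.0477

Answer: Put price = 12.0477


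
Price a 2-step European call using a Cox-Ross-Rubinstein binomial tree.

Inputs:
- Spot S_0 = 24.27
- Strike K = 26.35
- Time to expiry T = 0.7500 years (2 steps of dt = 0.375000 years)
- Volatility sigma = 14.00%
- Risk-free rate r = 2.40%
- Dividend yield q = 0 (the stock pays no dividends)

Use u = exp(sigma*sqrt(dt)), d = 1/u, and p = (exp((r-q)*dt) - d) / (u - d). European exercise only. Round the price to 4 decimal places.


dt = T/N = 0.375000
u = exp(sigma*sqrt(dt)) = 1.089514; d = 1/u = 0.917840
p = (exp((r-q)*dt) - d) / (u - d) = 0.531242
Discount per step: exp(-r*dt) = 0.991040
Stock lattice S(k, i) with i counting down-moves:
  k=0: S(0,0) = 24.2700
  k=1: S(1,0) = 26.4425; S(1,1) = 22.2760
  k=2: S(2,0) = 28.8095; S(2,1) = 24.2700; S(2,2) = 20.4458
Terminal payoffs V(N, i) = max(S_T - K, 0):
  V(2,0) = 2.459503; V(2,1) = 0.000000; V(2,2) = 0.000000
Backward induction: V(k, i) = exp(-r*dt) * [p * V(k+1, i) + (1-p) * V(k+1, i+1)].
  V(1,0) = exp(-r*dt) * [p*2.459503 + (1-p)*0.000000] = 1.294884
  V(1,1) = exp(-r*dt) * [p*0.000000 + (1-p)*0.000000] = 0.000000
  V(0,0) = exp(-r*dt) * [p*1.294884 + (1-p)*0.000000] = 0.681733

Answer: Price = V(0,0) = 0.6817


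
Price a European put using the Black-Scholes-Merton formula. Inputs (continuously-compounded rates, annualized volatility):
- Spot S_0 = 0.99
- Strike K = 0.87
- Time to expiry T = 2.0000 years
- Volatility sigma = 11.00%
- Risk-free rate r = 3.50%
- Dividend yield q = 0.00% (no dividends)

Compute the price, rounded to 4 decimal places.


Answer: Price = 0.0066

Derivation:
d1 = (ln(S/K) + (r - q + 0.5*sigma^2) * T) / (sigma * sqrt(T)) = 1.35836326
d2 = d1 - sigma * sqrt(T) = 1.20279977
exp(-rT) = 0.93239382; exp(-qT) = 1.00000000
P = K * exp(-rT) * N(-d2) - S_0 * exp(-qT) * N(-d1)
N(-d1) = 0.08717422; N(-d2) = 0.11452691
P = 0.8700 * 0.93239382 * 0.11452691 - 0.9900 * 1.00000000 * 0.08717422 = 0.0066


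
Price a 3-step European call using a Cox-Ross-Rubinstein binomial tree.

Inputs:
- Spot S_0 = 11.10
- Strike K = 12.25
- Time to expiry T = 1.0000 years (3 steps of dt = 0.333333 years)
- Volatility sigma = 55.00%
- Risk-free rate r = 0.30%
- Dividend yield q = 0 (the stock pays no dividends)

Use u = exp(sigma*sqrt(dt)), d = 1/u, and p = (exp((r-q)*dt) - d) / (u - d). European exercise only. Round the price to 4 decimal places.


Answer: Price = V(0,0) = 2.1710

Derivation:
dt = T/N = 0.333333
u = exp(sigma*sqrt(dt)) = 1.373748; d = 1/u = 0.727936
p = (exp((r-q)*dt) - d) / (u - d) = 0.422824
Discount per step: exp(-r*dt) = 0.999000
Stock lattice S(k, i) with i counting down-moves:
  k=0: S(0,0) = 11.1000
  k=1: S(1,0) = 15.2486; S(1,1) = 8.0801
  k=2: S(2,0) = 20.9477; S(2,1) = 11.1000; S(2,2) = 5.8818
  k=3: S(3,0) = 28.7769; S(3,1) = 15.2486; S(3,2) = 8.0801; S(3,3) = 4.2816
Terminal payoffs V(N, i) = max(S_T - K, 0):
  V(3,0) = 16.526902; V(3,1) = 2.998601; V(3,2) = 0.000000; V(3,3) = 0.000000
Backward induction: V(k, i) = exp(-r*dt) * [p * V(k+1, i) + (1-p) * V(k+1, i+1)].
  V(2,0) = exp(-r*dt) * [p*16.526902 + (1-p)*2.998601] = 8.709976
  V(2,1) = exp(-r*dt) * [p*2.998601 + (1-p)*0.000000] = 1.266613
  V(2,2) = exp(-r*dt) * [p*0.000000 + (1-p)*0.000000] = 0.000000
  V(1,0) = exp(-r*dt) * [p*8.709976 + (1-p)*1.266613] = 4.409434
  V(1,1) = exp(-r*dt) * [p*1.266613 + (1-p)*0.000000] = 0.535019
  V(0,0) = exp(-r*dt) * [p*4.409434 + (1-p)*0.535019] = 2.171042


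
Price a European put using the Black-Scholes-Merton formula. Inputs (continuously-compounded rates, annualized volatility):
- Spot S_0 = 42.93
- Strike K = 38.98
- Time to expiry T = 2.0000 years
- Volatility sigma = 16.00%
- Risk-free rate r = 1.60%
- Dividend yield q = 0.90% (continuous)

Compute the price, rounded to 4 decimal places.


Answer: Price = 1.8122

Derivation:
d1 = (ln(S/K) + (r - q + 0.5*sigma^2) * T) / (sigma * sqrt(T)) = 0.60158076
d2 = d1 - sigma * sqrt(T) = 0.37530659
exp(-rT) = 0.96850658; exp(-qT) = 0.98216103
P = K * exp(-rT) * N(-d2) - S_0 * exp(-qT) * N(-d1)
N(-d1) = 0.27372662; N(-d2) = 0.35371623
P = 38.9800 * 0.96850658 * 0.35371623 - 42.9300 * 0.98216103 * 0.27372662 = 1.8122


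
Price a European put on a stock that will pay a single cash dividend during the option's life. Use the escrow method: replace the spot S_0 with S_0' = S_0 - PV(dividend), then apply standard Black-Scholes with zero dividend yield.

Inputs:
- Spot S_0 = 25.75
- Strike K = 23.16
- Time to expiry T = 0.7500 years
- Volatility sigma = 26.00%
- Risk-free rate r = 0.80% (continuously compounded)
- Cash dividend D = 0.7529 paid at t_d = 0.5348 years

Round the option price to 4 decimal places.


PV(D) = D * exp(-r * t_d) = 0.7529 * 0.99573074 = 0.74968567
S_0' = S_0 - PV(D) = 25.7500 - 0.74968567 = 25.00031433
d1 = (ln(S_0'/K) + (r + sigma^2/2)*T) / (sigma*sqrt(T)) = 0.47880877
d2 = d1 - sigma*sqrt(T) = 0.25364216
exp(-rT) = 0.99401796
N(-d1) = 0.31603734; N(-d2) = 0.39988601
P = K * exp(-rT) * N(-d2) - S_0' * N(-d1) = 23.1600 * 0.99401796 * 0.39988601 - 25.00031433 * 0.31603734 = 1.3049

Answer: Price = 1.3049


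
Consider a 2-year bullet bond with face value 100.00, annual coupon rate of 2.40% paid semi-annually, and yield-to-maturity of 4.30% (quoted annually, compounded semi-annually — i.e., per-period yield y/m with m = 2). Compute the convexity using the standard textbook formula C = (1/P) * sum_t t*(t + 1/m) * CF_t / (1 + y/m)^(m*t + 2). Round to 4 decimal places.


Answer: Convexity = 4.6768

Derivation:
Coupon per period c = face * coupon_rate / m = 1.200000
Periods per year m = 2; per-period yield y/m = 0.021500
Number of cashflows N = 4
Cashflows (t years, CF_t, discount factor 1/(1+y/m)^(m*t), PV):
  t = 0.5000: CF_t = 1.200000, DF = 0.978953, PV = 1.174743
  t = 1.0000: CF_t = 1.200000, DF = 0.958348, PV = 1.150018
  t = 1.5000: CF_t = 1.200000, DF = 0.938177, PV = 1.125813
  t = 2.0000: CF_t = 101.200000, DF = 0.918431, PV = 92.945213
Price P = sum_t PV_t = 96.395787
Convexity numerator sum_t t*(t + 1/m) * CF_t / (1+y/m)^(m*t + 2):
  t = 0.5000: term = 0.562906
  t = 1.0000: term = 1.653176
  t = 1.5000: term = 3.236761
  t = 2.0000: term = 445.369314
Convexity = (1/P) * sum = 450.822157 / 96.395787 = 4.676783


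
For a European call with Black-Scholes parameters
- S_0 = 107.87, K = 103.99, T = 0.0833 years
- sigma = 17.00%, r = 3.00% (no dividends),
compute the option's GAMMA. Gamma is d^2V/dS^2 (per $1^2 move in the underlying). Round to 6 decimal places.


d1 = 0.8220682382; d2 = 0.7730032813
phi(d1) = 0.2845527506; exp(-qT) = 1.0000000000; exp(-rT) = 0.9975041199
Gamma = exp(-qT) * phi(d1) / (S * sigma * sqrt(T)) = 1.0000000000 * 0.2845527506 / (107.8700 * 0.1700 * 0.2886173938) = 0.053764

Answer: Gamma = 0.053764


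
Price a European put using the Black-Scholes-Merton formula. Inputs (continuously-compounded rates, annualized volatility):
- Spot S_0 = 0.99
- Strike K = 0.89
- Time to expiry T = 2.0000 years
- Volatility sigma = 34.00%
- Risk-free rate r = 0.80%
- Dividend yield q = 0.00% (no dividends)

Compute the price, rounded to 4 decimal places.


Answer: Price = 0.1258

Derivation:
d1 = (ln(S/K) + (r - q + 0.5*sigma^2) * T) / (sigma * sqrt(T)) = 0.49514836
d2 = d1 - sigma * sqrt(T) = 0.01431575
exp(-rT) = 0.98412732; exp(-qT) = 1.00000000
P = K * exp(-rT) * N(-d2) - S_0 * exp(-qT) * N(-d1)
N(-d1) = 0.31024770; N(-d2) = 0.49428904
P = 0.8900 * 0.98412732 * 0.49428904 - 0.9900 * 1.00000000 * 0.31024770 = 0.1258


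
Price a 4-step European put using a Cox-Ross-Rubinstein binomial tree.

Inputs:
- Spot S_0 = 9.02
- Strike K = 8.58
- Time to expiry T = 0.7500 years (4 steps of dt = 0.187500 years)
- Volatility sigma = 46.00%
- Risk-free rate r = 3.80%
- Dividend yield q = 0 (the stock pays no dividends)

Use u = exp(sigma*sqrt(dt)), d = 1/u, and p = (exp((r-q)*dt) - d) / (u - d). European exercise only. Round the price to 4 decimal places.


dt = T/N = 0.187500
u = exp(sigma*sqrt(dt)) = 1.220409; d = 1/u = 0.819398
p = (exp((r-q)*dt) - d) / (u - d) = 0.468199
Discount per step: exp(-r*dt) = 0.992900
Stock lattice S(k, i) with i counting down-moves:
  k=0: S(0,0) = 9.0200
  k=1: S(1,0) = 11.0081; S(1,1) = 7.3910
  k=2: S(2,0) = 13.4344; S(2,1) = 9.0200; S(2,2) = 6.0561
  k=3: S(3,0) = 16.3954; S(3,1) = 11.0081; S(3,2) = 7.3910; S(3,3) = 4.9624
  k=4: S(4,0) = 20.0091; S(4,1) = 13.4344; S(4,2) = 9.0200; S(4,3) = 6.0561; S(4,4) = 4.0662
Terminal payoffs V(N, i) = max(K - S_T, 0):
  V(4,0) = 0.000000; V(4,1) = 0.000000; V(4,2) = 0.000000; V(4,3) = 2.523860; V(4,4) = 4.513832
Backward induction: V(k, i) = exp(-r*dt) * [p * V(k+1, i) + (1-p) * V(k+1, i+1)].
  V(3,0) = exp(-r*dt) * [p*0.000000 + (1-p)*0.000000] = 0.000000
  V(3,1) = exp(-r*dt) * [p*0.000000 + (1-p)*0.000000] = 0.000000
  V(3,2) = exp(-r*dt) * [p*0.000000 + (1-p)*2.523860] = 1.332663
  V(3,3) = exp(-r*dt) * [p*2.523860 + (1-p)*4.513832] = 3.556698
  V(2,0) = exp(-r*dt) * [p*0.000000 + (1-p)*0.000000] = 0.000000
  V(2,1) = exp(-r*dt) * [p*0.000000 + (1-p)*1.332663] = 0.703681
  V(2,2) = exp(-r*dt) * [p*1.332663 + (1-p)*3.556698] = 2.497550
  V(1,0) = exp(-r*dt) * [p*0.000000 + (1-p)*0.703681] = 0.371562
  V(1,1) = exp(-r*dt) * [p*0.703681 + (1-p)*2.497550] = 1.645894
  V(0,0) = exp(-r*dt) * [p*0.371562 + (1-p)*1.645894] = 1.041804

Answer: Price = V(0,0) = 1.0418


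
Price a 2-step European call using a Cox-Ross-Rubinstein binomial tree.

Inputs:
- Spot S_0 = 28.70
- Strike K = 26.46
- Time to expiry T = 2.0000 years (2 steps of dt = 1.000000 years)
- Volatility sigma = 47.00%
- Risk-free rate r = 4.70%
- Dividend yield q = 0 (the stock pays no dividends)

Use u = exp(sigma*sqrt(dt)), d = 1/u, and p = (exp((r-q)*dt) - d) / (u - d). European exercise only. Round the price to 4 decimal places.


dt = T/N = 1.000000
u = exp(sigma*sqrt(dt)) = 1.599994; d = 1/u = 0.625002
p = (exp((r-q)*dt) - d) / (u - d) = 0.433973
Discount per step: exp(-r*dt) = 0.954087
Stock lattice S(k, i) with i counting down-moves:
  k=0: S(0,0) = 28.7000
  k=1: S(1,0) = 45.9198; S(1,1) = 17.9376
  k=2: S(2,0) = 73.4715; S(2,1) = 28.7000; S(2,2) = 11.2110
Terminal payoffs V(N, i) = max(S_T - K, 0):
  V(2,0) = 47.011467; V(2,1) = 2.240000; V(2,2) = 0.000000
Backward induction: V(k, i) = exp(-r*dt) * [p * V(k+1, i) + (1-p) * V(k+1, i+1)].
  V(1,0) = exp(-r*dt) * [p*47.011467 + (1-p)*2.240000] = 20.674681
  V(1,1) = exp(-r*dt) * [p*2.240000 + (1-p)*0.000000] = 0.927467
  V(0,0) = exp(-r*dt) * [p*20.674681 + (1-p)*0.927467] = 9.061174

Answer: Price = V(0,0) = 9.0612


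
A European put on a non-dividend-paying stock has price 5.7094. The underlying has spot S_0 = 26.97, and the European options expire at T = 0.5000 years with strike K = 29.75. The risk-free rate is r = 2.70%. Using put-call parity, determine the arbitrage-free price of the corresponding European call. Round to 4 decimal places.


Put-call parity: C - P = S_0 * exp(-qT) - K * exp(-rT).
S_0 * exp(-qT) = 26.9700 * 1.00000000 = 26.97000000
K * exp(-rT) = 29.7500 * 0.98659072 = 29.35107381
C = P + S*exp(-qT) - K*exp(-rT)
C = 5.7094 + 26.97000000 - 29.35107381 = 3.3283

Answer: Call price = 3.3283


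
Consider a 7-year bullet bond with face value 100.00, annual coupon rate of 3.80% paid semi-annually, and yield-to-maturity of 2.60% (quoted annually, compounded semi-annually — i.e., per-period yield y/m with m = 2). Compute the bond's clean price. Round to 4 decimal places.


Coupon per period c = face * coupon_rate / m = 1.900000
Periods per year m = 2; per-period yield y/m = 0.013000
Number of cashflows N = 14
Cashflows (t years, CF_t, discount factor 1/(1+y/m)^(m*t), PV):
  t = 0.5000: CF_t = 1.900000, DF = 0.987167, PV = 1.875617
  t = 1.0000: CF_t = 1.900000, DF = 0.974498, PV = 1.851547
  t = 1.5000: CF_t = 1.900000, DF = 0.961992, PV = 1.827786
  t = 2.0000: CF_t = 1.900000, DF = 0.949647, PV = 1.804329
  t = 2.5000: CF_t = 1.900000, DF = 0.937460, PV = 1.781174
  t = 3.0000: CF_t = 1.900000, DF = 0.925429, PV = 1.758316
  t = 3.5000: CF_t = 1.900000, DF = 0.913553, PV = 1.735751
  t = 4.0000: CF_t = 1.900000, DF = 0.901829, PV = 1.713476
  t = 4.5000: CF_t = 1.900000, DF = 0.890256, PV = 1.691487
  t = 5.0000: CF_t = 1.900000, DF = 0.878831, PV = 1.669780
  t = 5.5000: CF_t = 1.900000, DF = 0.867553, PV = 1.648351
  t = 6.0000: CF_t = 1.900000, DF = 0.856420, PV = 1.627197
  t = 6.5000: CF_t = 1.900000, DF = 0.845429, PV = 1.606315
  t = 7.0000: CF_t = 101.900000, DF = 0.834580, PV = 85.043661
Price P = sum_t PV_t = 107.634788

Answer: Price = 107.6348


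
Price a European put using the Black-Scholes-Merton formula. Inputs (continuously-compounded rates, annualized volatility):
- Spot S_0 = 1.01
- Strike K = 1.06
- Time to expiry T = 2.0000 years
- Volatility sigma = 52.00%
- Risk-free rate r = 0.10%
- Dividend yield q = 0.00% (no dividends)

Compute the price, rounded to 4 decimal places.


d1 = (ln(S/K) + (r - q + 0.5*sigma^2) * T) / (sigma * sqrt(T)) = 0.30471056
d2 = d1 - sigma * sqrt(T) = -0.43068049
exp(-rT) = 0.99800200; exp(-qT) = 1.00000000
P = K * exp(-rT) * N(-d2) - S_0 * exp(-qT) * N(-d1)
N(-d1) = 0.38029330; N(-d2) = 0.66664965
P = 1.0600 * 0.99800200 * 0.66664965 - 1.0100 * 1.00000000 * 0.38029330 = 0.3211

Answer: Price = 0.3211


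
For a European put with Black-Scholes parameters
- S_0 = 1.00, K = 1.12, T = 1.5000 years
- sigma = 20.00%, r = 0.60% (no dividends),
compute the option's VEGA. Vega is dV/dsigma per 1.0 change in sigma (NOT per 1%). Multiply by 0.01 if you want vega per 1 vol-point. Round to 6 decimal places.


d1 = -0.3034455871; d2 = -0.5483945614
phi(d1) = 0.3809915261; exp(-qT) = 1.0000000000; exp(-rT) = 0.9910403788
Vega = S * exp(-qT) * phi(d1) * sqrt(T) = 1.0000 * 1.0000000000 * 0.3809915261 * 1.2247448714 = 0.466617

Answer: Vega = 0.466617


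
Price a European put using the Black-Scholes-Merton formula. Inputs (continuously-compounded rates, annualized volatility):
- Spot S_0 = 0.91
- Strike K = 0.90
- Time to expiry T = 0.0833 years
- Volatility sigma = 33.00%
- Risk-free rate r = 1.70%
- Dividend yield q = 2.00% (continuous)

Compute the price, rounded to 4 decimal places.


d1 = (ln(S/K) + (r - q + 0.5*sigma^2) * T) / (sigma * sqrt(T)) = 0.16101448
d2 = d1 - sigma * sqrt(T) = 0.06577074
exp(-rT) = 0.99858490; exp(-qT) = 0.99833539
P = K * exp(-rT) * N(-d2) - S_0 * exp(-qT) * N(-d1)
N(-d1) = 0.43604100; N(-d2) = 0.47378018
P = 0.9000 * 0.99858490 * 0.47378018 - 0.9100 * 0.99833539 * 0.43604100 = 0.0297

Answer: Price = 0.0297


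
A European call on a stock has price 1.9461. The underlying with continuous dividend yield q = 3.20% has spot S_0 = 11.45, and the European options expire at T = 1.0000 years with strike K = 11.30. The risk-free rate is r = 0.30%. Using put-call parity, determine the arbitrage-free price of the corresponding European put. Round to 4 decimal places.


Put-call parity: C - P = S_0 * exp(-qT) - K * exp(-rT).
S_0 * exp(-qT) = 11.4500 * 0.96850658 = 11.08940036
K * exp(-rT) = 11.3000 * 0.99700450 = 11.26615080
P = C - S*exp(-qT) + K*exp(-rT)
P = 1.9461 - 11.08940036 + 11.26615080 = 2.1229

Answer: Put price = 2.1229


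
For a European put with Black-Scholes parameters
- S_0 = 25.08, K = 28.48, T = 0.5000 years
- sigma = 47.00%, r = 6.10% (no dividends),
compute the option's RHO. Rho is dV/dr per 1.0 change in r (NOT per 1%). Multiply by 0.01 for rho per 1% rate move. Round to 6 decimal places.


Answer: Rho = -9.338999

Derivation:
d1 = -0.1245903215; d2 = -0.4569305087
phi(d1) = 0.3958579250; exp(-qT) = 1.0000000000; exp(-rT) = 0.9699604321
N(-d2) = 0.6761395028
Rho = -K*T*exp(-rT)*N(-d2) = -28.4800 * 0.5000 * 0.9699604321 * 0.6761395028 = -9.338999


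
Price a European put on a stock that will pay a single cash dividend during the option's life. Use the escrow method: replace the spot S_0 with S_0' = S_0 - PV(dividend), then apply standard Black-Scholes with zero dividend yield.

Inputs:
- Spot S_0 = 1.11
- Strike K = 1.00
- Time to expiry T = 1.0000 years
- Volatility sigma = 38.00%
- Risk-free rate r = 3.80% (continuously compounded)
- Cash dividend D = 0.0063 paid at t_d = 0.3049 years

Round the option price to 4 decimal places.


Answer: Price = 0.0950

Derivation:
PV(D) = D * exp(-r * t_d) = 0.0063 * 0.98848066 = 0.00622743
S_0' = S_0 - PV(D) = 1.1100 - 0.00622743 = 1.10377257
d1 = (ln(S_0'/K) + (r + sigma^2/2)*T) / (sigma*sqrt(T)) = 0.54982611
d2 = d1 - sigma*sqrt(T) = 0.16982611
exp(-rT) = 0.96271294
N(-d1) = 0.29121932; N(-d2) = 0.43257345
P = K * exp(-rT) * N(-d2) - S_0' * N(-d1) = 1.0000 * 0.96271294 * 0.43257345 - 1.10377257 * 0.29121932 = 0.0950


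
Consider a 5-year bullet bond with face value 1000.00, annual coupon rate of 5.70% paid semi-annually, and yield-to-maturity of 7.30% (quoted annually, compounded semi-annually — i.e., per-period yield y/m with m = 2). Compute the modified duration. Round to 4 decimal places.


Answer: Modified duration = 4.2413

Derivation:
Coupon per period c = face * coupon_rate / m = 28.500000
Periods per year m = 2; per-period yield y/m = 0.036500
Number of cashflows N = 10
Cashflows (t years, CF_t, discount factor 1/(1+y/m)^(m*t), PV):
  t = 0.5000: CF_t = 28.500000, DF = 0.964785, PV = 27.496382
  t = 1.0000: CF_t = 28.500000, DF = 0.930811, PV = 26.528106
  t = 1.5000: CF_t = 28.500000, DF = 0.898033, PV = 25.593928
  t = 2.0000: CF_t = 28.500000, DF = 0.866409, PV = 24.692646
  t = 2.5000: CF_t = 28.500000, DF = 0.835898, PV = 23.823103
  t = 3.0000: CF_t = 28.500000, DF = 0.806462, PV = 22.984180
  t = 3.5000: CF_t = 28.500000, DF = 0.778063, PV = 22.174800
  t = 4.0000: CF_t = 28.500000, DF = 0.750664, PV = 21.393922
  t = 4.5000: CF_t = 28.500000, DF = 0.724230, PV = 20.640542
  t = 5.0000: CF_t = 1028.500000, DF = 0.698726, PV = 718.639744
Price P = sum_t PV_t = 933.967354
First compute Macaulay numerator sum_t t * PV_t:
  t * PV_t at t = 0.5000: 13.748191
  t * PV_t at t = 1.0000: 26.528106
  t * PV_t at t = 1.5000: 38.390892
  t * PV_t at t = 2.0000: 49.385292
  t * PV_t at t = 2.5000: 59.557757
  t * PV_t at t = 3.0000: 68.952541
  t * PV_t at t = 3.5000: 77.611801
  t * PV_t at t = 4.0000: 85.575688
  t * PV_t at t = 4.5000: 92.882440
  t * PV_t at t = 5.0000: 3593.198718
Macaulay duration D = 4105.831427 / 933.967354 = 4.396119
Modified duration = D / (1 + y/m) = 4.396119 / (1 + 0.036500) = 4.241311


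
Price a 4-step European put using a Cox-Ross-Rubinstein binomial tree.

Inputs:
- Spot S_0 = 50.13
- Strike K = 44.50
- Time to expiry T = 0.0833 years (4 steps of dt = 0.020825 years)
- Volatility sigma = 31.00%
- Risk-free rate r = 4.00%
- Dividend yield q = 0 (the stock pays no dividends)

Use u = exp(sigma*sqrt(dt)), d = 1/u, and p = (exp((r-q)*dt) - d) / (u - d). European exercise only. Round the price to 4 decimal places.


Answer: Price = V(0,0) = 0.1634

Derivation:
dt = T/N = 0.020825
u = exp(sigma*sqrt(dt)) = 1.045751; d = 1/u = 0.956250
p = (exp((r-q)*dt) - d) / (u - d) = 0.498129
Discount per step: exp(-r*dt) = 0.999167
Stock lattice S(k, i) with i counting down-moves:
  k=0: S(0,0) = 50.1300
  k=1: S(1,0) = 52.4235; S(1,1) = 47.9368
  k=2: S(2,0) = 54.8220; S(2,1) = 50.1300; S(2,2) = 45.8396
  k=3: S(3,0) = 57.3302; S(3,1) = 52.4235; S(3,2) = 47.9368; S(3,3) = 43.8341
  k=4: S(4,0) = 59.9531; S(4,1) = 54.8220; S(4,2) = 50.1300; S(4,3) = 45.8396; S(4,4) = 41.9164
Terminal payoffs V(N, i) = max(K - S_T, 0):
  V(4,0) = 0.000000; V(4,1) = 0.000000; V(4,2) = 0.000000; V(4,3) = 0.000000; V(4,4) = 2.583613
Backward induction: V(k, i) = exp(-r*dt) * [p * V(k+1, i) + (1-p) * V(k+1, i+1)].
  V(3,0) = exp(-r*dt) * [p*0.000000 + (1-p)*0.000000] = 0.000000
  V(3,1) = exp(-r*dt) * [p*0.000000 + (1-p)*0.000000] = 0.000000
  V(3,2) = exp(-r*dt) * [p*0.000000 + (1-p)*0.000000] = 0.000000
  V(3,3) = exp(-r*dt) * [p*0.000000 + (1-p)*2.583613] = 1.295561
  V(2,0) = exp(-r*dt) * [p*0.000000 + (1-p)*0.000000] = 0.000000
  V(2,1) = exp(-r*dt) * [p*0.000000 + (1-p)*0.000000] = 0.000000
  V(2,2) = exp(-r*dt) * [p*0.000000 + (1-p)*1.295561] = 0.649663
  V(1,0) = exp(-r*dt) * [p*0.000000 + (1-p)*0.000000] = 0.000000
  V(1,1) = exp(-r*dt) * [p*0.000000 + (1-p)*0.649663] = 0.325776
  V(0,0) = exp(-r*dt) * [p*0.000000 + (1-p)*0.325776] = 0.163361


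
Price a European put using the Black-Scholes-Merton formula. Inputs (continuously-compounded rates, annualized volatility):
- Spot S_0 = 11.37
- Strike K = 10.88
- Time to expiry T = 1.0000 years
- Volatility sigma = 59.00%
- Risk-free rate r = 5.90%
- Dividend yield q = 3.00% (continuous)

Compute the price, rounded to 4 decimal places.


d1 = (ln(S/K) + (r - q + 0.5*sigma^2) * T) / (sigma * sqrt(T)) = 0.41881706
d2 = d1 - sigma * sqrt(T) = -0.17118294
exp(-rT) = 0.94270677; exp(-qT) = 0.97044553
P = K * exp(-rT) * N(-d2) - S_0 * exp(-qT) * N(-d1)
N(-d1) = 0.33767492; N(-d2) = 0.56796004
P = 10.8800 * 0.94270677 * 0.56796004 - 11.3700 * 0.97044553 * 0.33767492 = 2.0995

Answer: Price = 2.0995


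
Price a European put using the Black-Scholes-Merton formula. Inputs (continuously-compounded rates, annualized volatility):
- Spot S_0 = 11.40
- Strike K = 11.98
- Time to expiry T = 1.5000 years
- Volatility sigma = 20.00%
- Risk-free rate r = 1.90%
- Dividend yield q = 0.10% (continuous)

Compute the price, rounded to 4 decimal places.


d1 = (ln(S/K) + (r - q + 0.5*sigma^2) * T) / (sigma * sqrt(T)) = 0.03010734
d2 = d1 - sigma * sqrt(T) = -0.21484163
exp(-rT) = 0.97190229; exp(-qT) = 0.99850112
P = K * exp(-rT) * N(-d2) - S_0 * exp(-qT) * N(-d1)
N(-d1) = 0.48799072; N(-d2) = 0.58505460
P = 11.9800 * 0.97190229 * 0.58505460 - 11.4000 * 0.99850112 * 0.48799072 = 1.2573

Answer: Price = 1.2573


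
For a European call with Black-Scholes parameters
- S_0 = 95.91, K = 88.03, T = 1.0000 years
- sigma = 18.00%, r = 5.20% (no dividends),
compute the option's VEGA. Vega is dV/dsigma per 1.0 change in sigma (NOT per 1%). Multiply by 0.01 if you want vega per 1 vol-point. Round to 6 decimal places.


Answer: Vega = 26.544018

Derivation:
d1 = 0.8551810348; d2 = 0.6751810348
phi(d1) = 0.2767596513; exp(-qT) = 1.0000000000; exp(-rT) = 0.9493288668
Vega = S * exp(-qT) * phi(d1) * sqrt(T) = 95.9100 * 1.0000000000 * 0.2767596513 * 1.0000000000 = 26.544018


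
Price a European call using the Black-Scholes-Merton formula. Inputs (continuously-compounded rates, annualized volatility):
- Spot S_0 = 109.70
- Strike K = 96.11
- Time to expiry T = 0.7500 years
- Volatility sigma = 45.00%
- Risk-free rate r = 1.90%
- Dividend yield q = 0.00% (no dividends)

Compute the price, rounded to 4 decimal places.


d1 = (ln(S/K) + (r - q + 0.5*sigma^2) * T) / (sigma * sqrt(T)) = 0.57079028
d2 = d1 - sigma * sqrt(T) = 0.18107885
exp(-rT) = 0.98585105; exp(-qT) = 1.00000000
C = S_0 * exp(-qT) * N(d1) - K * exp(-rT) * N(d2)
N(d1) = 0.71592909; N(d2) = 0.57184716
C = 109.7000 * 1.00000000 * 0.71592909 - 96.1100 * 0.98585105 * 0.57184716 = 24.3548

Answer: Price = 24.3548


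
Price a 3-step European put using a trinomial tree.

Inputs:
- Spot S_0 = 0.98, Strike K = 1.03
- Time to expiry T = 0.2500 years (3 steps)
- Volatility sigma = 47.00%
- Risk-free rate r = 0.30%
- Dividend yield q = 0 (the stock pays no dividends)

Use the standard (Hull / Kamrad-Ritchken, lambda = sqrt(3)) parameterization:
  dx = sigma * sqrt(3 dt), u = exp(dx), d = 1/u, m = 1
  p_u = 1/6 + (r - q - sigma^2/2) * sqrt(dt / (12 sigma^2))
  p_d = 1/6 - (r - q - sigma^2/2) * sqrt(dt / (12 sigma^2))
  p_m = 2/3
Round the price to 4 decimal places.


Answer: Price = V(0,0) = 0.1196

Derivation:
dt = T/N = 0.083333; dx = sigma*sqrt(3*dt) = 0.235000
u = exp(dx) = 1.264909; d = 1/u = 0.790571
p_u = 0.147615, p_m = 0.666667, p_d = 0.185718
Discount per step: exp(-r*dt) = 0.999750
Stock lattice S(k, j) with j the centered position index:
  k=0: S(0,+0) = 0.9800
  k=1: S(1,-1) = 0.7748; S(1,+0) = 0.9800; S(1,+1) = 1.2396
  k=2: S(2,-2) = 0.6125; S(2,-1) = 0.7748; S(2,+0) = 0.9800; S(2,+1) = 1.2396; S(2,+2) = 1.5680
  k=3: S(3,-3) = 0.4842; S(3,-2) = 0.6125; S(3,-1) = 0.7748; S(3,+0) = 0.9800; S(3,+1) = 1.2396; S(3,+2) = 1.5680; S(3,+3) = 1.9834
Terminal payoffs V(N, j) = max(K - S_T, 0):
  V(3,-3) = 0.545774; V(3,-2) = 0.417498; V(3,-1) = 0.255241; V(3,+0) = 0.050000; V(3,+1) = 0.000000; V(3,+2) = 0.000000; V(3,+3) = 0.000000
Backward induction: V(k, j) = exp(-r*dt) * [p_u * V(k+1, j+1) + p_m * V(k+1, j) + p_d * V(k+1, j-1)]
  V(2,-2) = exp(-r*dt) * [p_u*0.255241 + p_m*0.417498 + p_d*0.545774] = 0.417265
  V(2,-1) = exp(-r*dt) * [p_u*0.050000 + p_m*0.255241 + p_d*0.417498] = 0.255014
  V(2,+0) = exp(-r*dt) * [p_u*0.000000 + p_m*0.050000 + p_d*0.255241] = 0.080716
  V(2,+1) = exp(-r*dt) * [p_u*0.000000 + p_m*0.000000 + p_d*0.050000] = 0.009284
  V(2,+2) = exp(-r*dt) * [p_u*0.000000 + p_m*0.000000 + p_d*0.000000] = 0.000000
  V(1,-1) = exp(-r*dt) * [p_u*0.080716 + p_m*0.255014 + p_d*0.417265] = 0.259353
  V(1,+0) = exp(-r*dt) * [p_u*0.009284 + p_m*0.080716 + p_d*0.255014] = 0.102516
  V(1,+1) = exp(-r*dt) * [p_u*0.000000 + p_m*0.009284 + p_d*0.080716] = 0.021174
  V(0,+0) = exp(-r*dt) * [p_u*0.021174 + p_m*0.102516 + p_d*0.259353] = 0.119606


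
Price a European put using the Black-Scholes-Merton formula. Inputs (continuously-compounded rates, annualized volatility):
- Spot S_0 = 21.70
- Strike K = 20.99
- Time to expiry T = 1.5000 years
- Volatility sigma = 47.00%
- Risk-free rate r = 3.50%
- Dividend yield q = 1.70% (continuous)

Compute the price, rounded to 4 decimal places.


Answer: Price = 4.0576

Derivation:
d1 = (ln(S/K) + (r - q + 0.5*sigma^2) * T) / (sigma * sqrt(T)) = 0.39251097
d2 = d1 - sigma * sqrt(T) = -0.18311912
exp(-rT) = 0.94885432; exp(-qT) = 0.97482238
P = K * exp(-rT) * N(-d2) - S_0 * exp(-qT) * N(-d1)
N(-d1) = 0.34734035; N(-d2) = 0.57264772
P = 20.9900 * 0.94885432 * 0.57264772 - 21.7000 * 0.97482238 * 0.34734035 = 4.0576


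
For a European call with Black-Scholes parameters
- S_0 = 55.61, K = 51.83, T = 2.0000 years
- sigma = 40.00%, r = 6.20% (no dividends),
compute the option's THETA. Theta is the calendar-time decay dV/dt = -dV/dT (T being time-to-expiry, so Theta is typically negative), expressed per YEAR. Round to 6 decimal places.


d1 = 0.6264858407; d2 = 0.0608004157
phi(d1) = 0.3278560013; exp(-qT) = 1.0000000000; exp(-rT) = 0.8833798409
Theta = -S*exp(-qT)*phi(d1)*sigma/(2*sqrt(T)) - r*K*exp(-rT)*N(d2) + q*S*exp(-qT)*N(d1)
N(d1) = 0.7345018393; N(d2) = 0.5242409204; sqrt(T) = 1.4142135624
Term 1 = -55.6100 * 1.0000000000 * 0.3278560013 * 0.4000 / (2 * 1.4142135624) = -2.5784043821
Term 2 = -0.0620 * 51.8300 * 0.8833798409 * 0.5242409204 = -1.4881657327
Term 3 = 0 (no dividend yield, q = 0)
Theta = -2.5784043821 + (-1.4881657327) + (0.0000000000) = -4.066570

Answer: Theta = -4.066570


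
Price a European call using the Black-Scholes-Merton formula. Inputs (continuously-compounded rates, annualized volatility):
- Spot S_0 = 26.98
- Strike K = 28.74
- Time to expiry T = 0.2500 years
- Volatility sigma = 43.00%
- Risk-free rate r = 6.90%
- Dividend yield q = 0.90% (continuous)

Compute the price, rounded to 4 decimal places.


d1 = (ln(S/K) + (r - q + 0.5*sigma^2) * T) / (sigma * sqrt(T)) = -0.11665828
d2 = d1 - sigma * sqrt(T) = -0.33165828
exp(-rT) = 0.98289793; exp(-qT) = 0.99775253
C = S_0 * exp(-qT) * N(d1) - K * exp(-rT) * N(d2)
N(d1) = 0.45356543; N(d2) = 0.37007365
C = 26.9800 * 0.99775253 * 0.45356543 - 28.7400 * 0.98289793 * 0.37007365 = 1.7557

Answer: Price = 1.7557


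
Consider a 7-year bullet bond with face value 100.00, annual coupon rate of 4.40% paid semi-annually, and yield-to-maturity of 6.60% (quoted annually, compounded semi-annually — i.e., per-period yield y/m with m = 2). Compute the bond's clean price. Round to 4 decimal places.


Coupon per period c = face * coupon_rate / m = 2.200000
Periods per year m = 2; per-period yield y/m = 0.033000
Number of cashflows N = 14
Cashflows (t years, CF_t, discount factor 1/(1+y/m)^(m*t), PV):
  t = 0.5000: CF_t = 2.200000, DF = 0.968054, PV = 2.129719
  t = 1.0000: CF_t = 2.200000, DF = 0.937129, PV = 2.061684
  t = 1.5000: CF_t = 2.200000, DF = 0.907192, PV = 1.995822
  t = 2.0000: CF_t = 2.200000, DF = 0.878211, PV = 1.932063
  t = 2.5000: CF_t = 2.200000, DF = 0.850156, PV = 1.870342
  t = 3.0000: CF_t = 2.200000, DF = 0.822997, PV = 1.810593
  t = 3.5000: CF_t = 2.200000, DF = 0.796705, PV = 1.752752
  t = 4.0000: CF_t = 2.200000, DF = 0.771254, PV = 1.696759
  t = 4.5000: CF_t = 2.200000, DF = 0.746616, PV = 1.642554
  t = 5.0000: CF_t = 2.200000, DF = 0.722764, PV = 1.590082
  t = 5.5000: CF_t = 2.200000, DF = 0.699675, PV = 1.539285
  t = 6.0000: CF_t = 2.200000, DF = 0.677323, PV = 1.490112
  t = 6.5000: CF_t = 2.200000, DF = 0.655686, PV = 1.442509
  t = 7.0000: CF_t = 102.200000, DF = 0.634739, PV = 64.870373
Price P = sum_t PV_t = 87.824649

Answer: Price = 87.8246


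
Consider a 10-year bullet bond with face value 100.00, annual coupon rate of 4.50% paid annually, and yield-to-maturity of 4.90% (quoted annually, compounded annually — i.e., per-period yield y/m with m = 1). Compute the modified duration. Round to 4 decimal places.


Answer: Modified duration = 7.8520

Derivation:
Coupon per period c = face * coupon_rate / m = 4.500000
Periods per year m = 1; per-period yield y/m = 0.049000
Number of cashflows N = 10
Cashflows (t years, CF_t, discount factor 1/(1+y/m)^(m*t), PV):
  t = 1.0000: CF_t = 4.500000, DF = 0.953289, PV = 4.289800
  t = 2.0000: CF_t = 4.500000, DF = 0.908760, PV = 4.089418
  t = 3.0000: CF_t = 4.500000, DF = 0.866310, PV = 3.898397
  t = 4.0000: CF_t = 4.500000, DF = 0.825844, PV = 3.716298
  t = 5.0000: CF_t = 4.500000, DF = 0.787268, PV = 3.542706
  t = 6.0000: CF_t = 4.500000, DF = 0.750494, PV = 3.377222
  t = 7.0000: CF_t = 4.500000, DF = 0.715437, PV = 3.219468
  t = 8.0000: CF_t = 4.500000, DF = 0.682018, PV = 3.069083
  t = 9.0000: CF_t = 4.500000, DF = 0.650161, PV = 2.925722
  t = 10.0000: CF_t = 104.500000, DF = 0.619791, PV = 64.768138
Price P = sum_t PV_t = 96.896251
First compute Macaulay numerator sum_t t * PV_t:
  t * PV_t at t = 1.0000: 4.289800
  t * PV_t at t = 2.0000: 8.178837
  t * PV_t at t = 3.0000: 11.695191
  t * PV_t at t = 4.0000: 14.865193
  t * PV_t at t = 5.0000: 17.713528
  t * PV_t at t = 6.0000: 20.263331
  t * PV_t at t = 7.0000: 22.536275
  t * PV_t at t = 8.0000: 24.552663
  t * PV_t at t = 9.0000: 26.331502
  t * PV_t at t = 10.0000: 647.681375
Macaulay duration D = 798.107694 / 96.896251 = 8.236724
Modified duration = D / (1 + y/m) = 8.236724 / (1 + 0.049000) = 7.851977


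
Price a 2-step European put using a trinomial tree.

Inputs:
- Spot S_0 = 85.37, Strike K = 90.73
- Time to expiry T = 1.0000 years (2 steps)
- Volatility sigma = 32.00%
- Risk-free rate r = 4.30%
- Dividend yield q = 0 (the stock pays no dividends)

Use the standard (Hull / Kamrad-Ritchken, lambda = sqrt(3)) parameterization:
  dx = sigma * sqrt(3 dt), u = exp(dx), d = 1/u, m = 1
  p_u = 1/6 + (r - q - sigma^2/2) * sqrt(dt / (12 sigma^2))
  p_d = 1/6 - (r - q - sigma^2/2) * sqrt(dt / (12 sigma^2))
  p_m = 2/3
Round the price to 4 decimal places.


Answer: Price = V(0,0) = 11.2856

Derivation:
dt = T/N = 0.500000; dx = sigma*sqrt(3*dt) = 0.391918
u = exp(dx) = 1.479817; d = 1/u = 0.675759
p_u = 0.161436, p_m = 0.666667, p_d = 0.171897
Discount per step: exp(-r*dt) = 0.978729
Stock lattice S(k, j) with j the centered position index:
  k=0: S(0,+0) = 85.3700
  k=1: S(1,-1) = 57.6896; S(1,+0) = 85.3700; S(1,+1) = 126.3320
  k=2: S(2,-2) = 38.9843; S(2,-1) = 57.6896; S(2,+0) = 85.3700; S(2,+1) = 126.3320; S(2,+2) = 186.9482
Terminal payoffs V(N, j) = max(K - S_T, 0):
  V(2,-2) = 51.745738; V(2,-1) = 33.040430; V(2,+0) = 5.360000; V(2,+1) = 0.000000; V(2,+2) = 0.000000
Backward induction: V(k, j) = exp(-r*dt) * [p_u * V(k+1, j+1) + p_m * V(k+1, j) + p_d * V(k+1, j-1)]
  V(1,-1) = exp(-r*dt) * [p_u*5.360000 + p_m*33.040430 + p_d*51.745738] = 31.111075
  V(1,+0) = exp(-r*dt) * [p_u*0.000000 + p_m*5.360000 + p_d*33.040430] = 9.056082
  V(1,+1) = exp(-r*dt) * [p_u*0.000000 + p_m*0.000000 + p_d*5.360000] = 0.901772
  V(0,+0) = exp(-r*dt) * [p_u*0.901772 + p_m*9.056082 + p_d*31.111075] = 11.285610


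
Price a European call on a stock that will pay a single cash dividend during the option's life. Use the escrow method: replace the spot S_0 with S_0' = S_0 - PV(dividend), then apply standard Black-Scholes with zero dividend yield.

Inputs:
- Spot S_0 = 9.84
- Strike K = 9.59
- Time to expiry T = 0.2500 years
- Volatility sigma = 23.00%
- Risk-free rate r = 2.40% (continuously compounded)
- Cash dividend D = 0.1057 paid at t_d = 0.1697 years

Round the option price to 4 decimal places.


Answer: Price = 0.5501

Derivation:
PV(D) = D * exp(-r * t_d) = 0.1057 * 0.99593548 = 0.10527038
S_0' = S_0 - PV(D) = 9.8400 - 0.10527038 = 9.73472962
d1 = (ln(S_0'/K) + (r + sigma^2/2)*T) / (sigma*sqrt(T)) = 0.23992587
d2 = d1 - sigma*sqrt(T) = 0.12492587
exp(-rT) = 0.99401796
N(d1) = 0.59480614; N(d2) = 0.54970888
C = S_0' * N(d1) - K * exp(-rT) * N(d2) = 9.73472962 * 0.59480614 - 9.5900 * 0.99401796 * 0.54970888 = 0.5501


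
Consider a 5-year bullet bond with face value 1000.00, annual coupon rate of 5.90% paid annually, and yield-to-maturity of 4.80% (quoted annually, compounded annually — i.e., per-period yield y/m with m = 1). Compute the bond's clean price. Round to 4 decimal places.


Answer: Price = 1047.8887

Derivation:
Coupon per period c = face * coupon_rate / m = 59.000000
Periods per year m = 1; per-period yield y/m = 0.048000
Number of cashflows N = 5
Cashflows (t years, CF_t, discount factor 1/(1+y/m)^(m*t), PV):
  t = 1.0000: CF_t = 59.000000, DF = 0.954198, PV = 56.297710
  t = 2.0000: CF_t = 59.000000, DF = 0.910495, PV = 53.719189
  t = 3.0000: CF_t = 59.000000, DF = 0.868793, PV = 51.258768
  t = 4.0000: CF_t = 59.000000, DF = 0.829001, PV = 48.911038
  t = 5.0000: CF_t = 1059.000000, DF = 0.791031, PV = 837.701989
Price P = sum_t PV_t = 1047.888694


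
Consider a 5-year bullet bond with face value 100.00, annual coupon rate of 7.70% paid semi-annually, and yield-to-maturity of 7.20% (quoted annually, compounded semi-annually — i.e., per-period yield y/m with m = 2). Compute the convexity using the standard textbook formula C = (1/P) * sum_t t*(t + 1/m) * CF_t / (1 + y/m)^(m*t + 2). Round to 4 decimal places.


Coupon per period c = face * coupon_rate / m = 3.850000
Periods per year m = 2; per-period yield y/m = 0.036000
Number of cashflows N = 10
Cashflows (t years, CF_t, discount factor 1/(1+y/m)^(m*t), PV):
  t = 0.5000: CF_t = 3.850000, DF = 0.965251, PV = 3.716216
  t = 1.0000: CF_t = 3.850000, DF = 0.931709, PV = 3.587081
  t = 1.5000: CF_t = 3.850000, DF = 0.899333, PV = 3.462434
  t = 2.0000: CF_t = 3.850000, DF = 0.868082, PV = 3.342117
  t = 2.5000: CF_t = 3.850000, DF = 0.837917, PV = 3.225982
  t = 3.0000: CF_t = 3.850000, DF = 0.808801, PV = 3.113882
  t = 3.5000: CF_t = 3.850000, DF = 0.780696, PV = 3.005678
  t = 4.0000: CF_t = 3.850000, DF = 0.753567, PV = 2.901234
  t = 4.5000: CF_t = 3.850000, DF = 0.727381, PV = 2.800418
  t = 5.0000: CF_t = 103.850000, DF = 0.702106, PV = 72.913668
Price P = sum_t PV_t = 102.068711
Convexity numerator sum_t t*(t + 1/m) * CF_t / (1+y/m)^(m*t + 2):
  t = 0.5000: term = 1.731217
  t = 1.0000: term = 5.013176
  t = 1.5000: term = 9.677946
  t = 2.0000: term = 15.569412
  t = 2.5000: term = 22.542584
  t = 3.0000: term = 30.462952
  t = 3.5000: term = 39.205858
  t = 4.0000: term = 48.655919
  t = 4.5000: term = 58.706466
  t = 5.0000: term = 1868.194675
Convexity = (1/P) * sum = 2099.760206 / 102.068711 = 20.572026

Answer: Convexity = 20.5720


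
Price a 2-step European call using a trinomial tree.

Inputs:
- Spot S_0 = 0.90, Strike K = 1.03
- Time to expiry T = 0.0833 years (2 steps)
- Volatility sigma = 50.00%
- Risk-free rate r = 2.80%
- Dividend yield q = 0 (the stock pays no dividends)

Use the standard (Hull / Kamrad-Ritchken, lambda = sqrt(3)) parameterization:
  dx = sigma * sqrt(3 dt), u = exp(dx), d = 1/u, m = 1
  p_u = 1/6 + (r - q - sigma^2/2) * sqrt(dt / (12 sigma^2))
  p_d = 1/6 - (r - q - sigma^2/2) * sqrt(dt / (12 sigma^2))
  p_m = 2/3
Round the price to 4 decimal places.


dt = T/N = 0.041650; dx = sigma*sqrt(3*dt) = 0.176741
u = exp(dx) = 1.193322; d = 1/u = 0.837997
p_u = 0.155237, p_m = 0.666667, p_d = 0.178096
Discount per step: exp(-r*dt) = 0.998834
Stock lattice S(k, j) with j the centered position index:
  k=0: S(0,+0) = 0.9000
  k=1: S(1,-1) = 0.7542; S(1,+0) = 0.9000; S(1,+1) = 1.0740
  k=2: S(2,-2) = 0.6320; S(2,-1) = 0.7542; S(2,+0) = 0.9000; S(2,+1) = 1.0740; S(2,+2) = 1.2816
Terminal payoffs V(N, j) = max(S_T - K, 0):
  V(2,-2) = 0.000000; V(2,-1) = 0.000000; V(2,+0) = 0.000000; V(2,+1) = 0.043990; V(2,+2) = 0.251616
Backward induction: V(k, j) = exp(-r*dt) * [p_u * V(k+1, j+1) + p_m * V(k+1, j) + p_d * V(k+1, j-1)]
  V(1,-1) = exp(-r*dt) * [p_u*0.000000 + p_m*0.000000 + p_d*0.000000] = 0.000000
  V(1,+0) = exp(-r*dt) * [p_u*0.043990 + p_m*0.000000 + p_d*0.000000] = 0.006821
  V(1,+1) = exp(-r*dt) * [p_u*0.251616 + p_m*0.043990 + p_d*0.000000] = 0.068307
  V(0,+0) = exp(-r*dt) * [p_u*0.068307 + p_m*0.006821 + p_d*0.000000] = 0.015133

Answer: Price = V(0,0) = 0.0151


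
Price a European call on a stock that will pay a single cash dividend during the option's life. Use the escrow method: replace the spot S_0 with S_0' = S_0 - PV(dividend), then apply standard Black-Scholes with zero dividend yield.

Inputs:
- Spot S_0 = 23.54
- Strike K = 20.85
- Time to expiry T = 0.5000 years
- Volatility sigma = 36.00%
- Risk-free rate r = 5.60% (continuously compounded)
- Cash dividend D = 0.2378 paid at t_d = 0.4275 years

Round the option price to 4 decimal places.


PV(D) = D * exp(-r * t_d) = 0.2378 * 0.97634429 = 0.23217467
S_0' = S_0 - PV(D) = 23.5400 - 0.23217467 = 23.30782533
d1 = (ln(S_0'/K) + (r + sigma^2/2)*T) / (sigma*sqrt(T)) = 0.67503244
d2 = d1 - sigma*sqrt(T) = 0.42047400
exp(-rT) = 0.97238837
N(d1) = 0.75017242; N(d2) = 0.66293039
C = S_0' * N(d1) - K * exp(-rT) * N(d2) = 23.30782533 * 0.75017242 - 20.8500 * 0.97238837 * 0.66293039 = 4.0444

Answer: Price = 4.0444


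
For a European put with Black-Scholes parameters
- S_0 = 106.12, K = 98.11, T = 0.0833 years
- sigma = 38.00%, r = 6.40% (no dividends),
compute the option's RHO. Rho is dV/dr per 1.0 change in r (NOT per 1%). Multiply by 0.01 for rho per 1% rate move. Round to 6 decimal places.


Answer: Rho = -1.943282

Derivation:
d1 = 0.8190290477; d2 = 0.7093544381
phi(d1) = 0.2852632549; exp(-qT) = 1.0000000000; exp(-rT) = 0.9946829856
N(-d2) = 0.2390522771
Rho = -K*T*exp(-rT)*N(-d2) = -98.1100 * 0.0833 * 0.9946829856 * 0.2390522771 = -1.943282


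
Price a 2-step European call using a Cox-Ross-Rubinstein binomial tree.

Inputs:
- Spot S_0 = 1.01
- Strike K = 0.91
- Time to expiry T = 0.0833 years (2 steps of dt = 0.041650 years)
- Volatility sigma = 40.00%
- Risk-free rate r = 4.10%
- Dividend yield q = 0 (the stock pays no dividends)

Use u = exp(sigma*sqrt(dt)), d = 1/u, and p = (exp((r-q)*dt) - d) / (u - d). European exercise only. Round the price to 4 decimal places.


Answer: Price = V(0,0) = 0.1166

Derivation:
dt = T/N = 0.041650
u = exp(sigma*sqrt(dt)) = 1.085058; d = 1/u = 0.921610
p = (exp((r-q)*dt) - d) / (u - d) = 0.490060
Discount per step: exp(-r*dt) = 0.998294
Stock lattice S(k, i) with i counting down-moves:
  k=0: S(0,0) = 1.0100
  k=1: S(1,0) = 1.0959; S(1,1) = 0.9308
  k=2: S(2,0) = 1.1891; S(2,1) = 1.0100; S(2,2) = 0.8579
Terminal payoffs V(N, i) = max(S_T - K, 0):
  V(2,0) = 0.279124; V(2,1) = 0.100000; V(2,2) = 0.000000
Backward induction: V(k, i) = exp(-r*dt) * [p * V(k+1, i) + (1-p) * V(k+1, i+1)].
  V(1,0) = exp(-r*dt) * [p*0.279124 + (1-p)*0.100000] = 0.187461
  V(1,1) = exp(-r*dt) * [p*0.100000 + (1-p)*0.000000] = 0.048922
  V(0,0) = exp(-r*dt) * [p*0.187461 + (1-p)*0.048922] = 0.116615


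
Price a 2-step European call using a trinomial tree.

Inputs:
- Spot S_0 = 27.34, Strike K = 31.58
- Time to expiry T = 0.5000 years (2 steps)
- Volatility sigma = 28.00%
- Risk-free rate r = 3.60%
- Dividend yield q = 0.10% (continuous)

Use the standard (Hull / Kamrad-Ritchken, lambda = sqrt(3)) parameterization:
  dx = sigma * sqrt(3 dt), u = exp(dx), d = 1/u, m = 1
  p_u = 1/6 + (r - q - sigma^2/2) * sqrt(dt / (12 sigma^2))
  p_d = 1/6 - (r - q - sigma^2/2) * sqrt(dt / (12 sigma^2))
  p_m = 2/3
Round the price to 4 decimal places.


Answer: Price = V(0,0) = 1.0436

Derivation:
dt = T/N = 0.250000; dx = sigma*sqrt(3*dt) = 0.242487
u = exp(dx) = 1.274415; d = 1/u = 0.784674
p_u = 0.164502, p_m = 0.666667, p_d = 0.168832
Discount per step: exp(-r*dt) = 0.991040
Stock lattice S(k, j) with j the centered position index:
  k=0: S(0,+0) = 27.3400
  k=1: S(1,-1) = 21.4530; S(1,+0) = 27.3400; S(1,+1) = 34.8425
  k=2: S(2,-2) = 16.8336; S(2,-1) = 21.4530; S(2,+0) = 27.3400; S(2,+1) = 34.8425; S(2,+2) = 44.4038
Terminal payoffs V(N, j) = max(S_T - K, 0):
  V(2,-2) = 0.000000; V(2,-1) = 0.000000; V(2,+0) = 0.000000; V(2,+1) = 3.262501; V(2,+2) = 12.823800
Backward induction: V(k, j) = exp(-r*dt) * [p_u * V(k+1, j+1) + p_m * V(k+1, j) + p_d * V(k+1, j-1)]
  V(1,-1) = exp(-r*dt) * [p_u*0.000000 + p_m*0.000000 + p_d*0.000000] = 0.000000
  V(1,+0) = exp(-r*dt) * [p_u*3.262501 + p_m*0.000000 + p_d*0.000000] = 0.531878
  V(1,+1) = exp(-r*dt) * [p_u*12.823800 + p_m*3.262501 + p_d*0.000000] = 4.246149
  V(0,+0) = exp(-r*dt) * [p_u*4.246149 + p_m*0.531878 + p_d*0.000000] = 1.043649
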